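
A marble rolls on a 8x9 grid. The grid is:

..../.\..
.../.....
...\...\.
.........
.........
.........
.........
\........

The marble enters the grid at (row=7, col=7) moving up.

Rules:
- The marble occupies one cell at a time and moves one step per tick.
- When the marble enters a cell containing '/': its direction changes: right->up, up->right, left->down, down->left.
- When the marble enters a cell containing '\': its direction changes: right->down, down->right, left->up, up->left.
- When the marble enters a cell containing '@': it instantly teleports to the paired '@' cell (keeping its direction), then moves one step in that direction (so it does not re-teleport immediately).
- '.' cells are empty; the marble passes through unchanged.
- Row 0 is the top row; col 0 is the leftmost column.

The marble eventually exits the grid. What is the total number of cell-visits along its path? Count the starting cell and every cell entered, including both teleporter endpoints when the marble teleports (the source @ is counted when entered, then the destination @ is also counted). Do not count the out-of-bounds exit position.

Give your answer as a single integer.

Step 1: enter (7,7), '.' pass, move up to (6,7)
Step 2: enter (6,7), '.' pass, move up to (5,7)
Step 3: enter (5,7), '.' pass, move up to (4,7)
Step 4: enter (4,7), '.' pass, move up to (3,7)
Step 5: enter (3,7), '.' pass, move up to (2,7)
Step 6: enter (2,7), '\' deflects up->left, move left to (2,6)
Step 7: enter (2,6), '.' pass, move left to (2,5)
Step 8: enter (2,5), '.' pass, move left to (2,4)
Step 9: enter (2,4), '.' pass, move left to (2,3)
Step 10: enter (2,3), '\' deflects left->up, move up to (1,3)
Step 11: enter (1,3), '/' deflects up->right, move right to (1,4)
Step 12: enter (1,4), '.' pass, move right to (1,5)
Step 13: enter (1,5), '.' pass, move right to (1,6)
Step 14: enter (1,6), '.' pass, move right to (1,7)
Step 15: enter (1,7), '.' pass, move right to (1,8)
Step 16: enter (1,8), '.' pass, move right to (1,9)
Step 17: at (1,9) — EXIT via right edge, pos 1
Path length (cell visits): 16

Answer: 16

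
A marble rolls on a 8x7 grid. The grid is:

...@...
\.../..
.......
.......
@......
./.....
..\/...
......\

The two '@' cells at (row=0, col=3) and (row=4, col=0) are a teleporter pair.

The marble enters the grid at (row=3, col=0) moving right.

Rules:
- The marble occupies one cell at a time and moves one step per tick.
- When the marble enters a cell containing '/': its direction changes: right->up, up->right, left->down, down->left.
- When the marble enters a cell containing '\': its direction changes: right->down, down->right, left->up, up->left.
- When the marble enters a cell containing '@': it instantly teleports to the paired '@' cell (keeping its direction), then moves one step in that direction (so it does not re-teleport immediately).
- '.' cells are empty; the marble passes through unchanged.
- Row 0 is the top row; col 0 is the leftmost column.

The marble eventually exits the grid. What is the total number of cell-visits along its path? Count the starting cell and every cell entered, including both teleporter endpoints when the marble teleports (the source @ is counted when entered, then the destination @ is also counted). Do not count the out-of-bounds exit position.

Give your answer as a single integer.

Step 1: enter (3,0), '.' pass, move right to (3,1)
Step 2: enter (3,1), '.' pass, move right to (3,2)
Step 3: enter (3,2), '.' pass, move right to (3,3)
Step 4: enter (3,3), '.' pass, move right to (3,4)
Step 5: enter (3,4), '.' pass, move right to (3,5)
Step 6: enter (3,5), '.' pass, move right to (3,6)
Step 7: enter (3,6), '.' pass, move right to (3,7)
Step 8: at (3,7) — EXIT via right edge, pos 3
Path length (cell visits): 7

Answer: 7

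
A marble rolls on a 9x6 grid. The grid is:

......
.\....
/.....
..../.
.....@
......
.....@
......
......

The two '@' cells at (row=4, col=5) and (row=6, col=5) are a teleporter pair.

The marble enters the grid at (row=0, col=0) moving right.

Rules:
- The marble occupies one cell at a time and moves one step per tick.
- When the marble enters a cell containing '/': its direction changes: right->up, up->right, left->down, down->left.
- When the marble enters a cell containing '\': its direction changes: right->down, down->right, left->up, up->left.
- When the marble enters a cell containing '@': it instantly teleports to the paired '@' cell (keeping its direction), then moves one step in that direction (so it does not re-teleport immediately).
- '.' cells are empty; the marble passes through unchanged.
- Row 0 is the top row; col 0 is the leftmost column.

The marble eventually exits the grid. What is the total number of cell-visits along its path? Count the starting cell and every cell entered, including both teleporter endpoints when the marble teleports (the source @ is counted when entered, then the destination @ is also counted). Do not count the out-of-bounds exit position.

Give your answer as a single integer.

Answer: 6

Derivation:
Step 1: enter (0,0), '.' pass, move right to (0,1)
Step 2: enter (0,1), '.' pass, move right to (0,2)
Step 3: enter (0,2), '.' pass, move right to (0,3)
Step 4: enter (0,3), '.' pass, move right to (0,4)
Step 5: enter (0,4), '.' pass, move right to (0,5)
Step 6: enter (0,5), '.' pass, move right to (0,6)
Step 7: at (0,6) — EXIT via right edge, pos 0
Path length (cell visits): 6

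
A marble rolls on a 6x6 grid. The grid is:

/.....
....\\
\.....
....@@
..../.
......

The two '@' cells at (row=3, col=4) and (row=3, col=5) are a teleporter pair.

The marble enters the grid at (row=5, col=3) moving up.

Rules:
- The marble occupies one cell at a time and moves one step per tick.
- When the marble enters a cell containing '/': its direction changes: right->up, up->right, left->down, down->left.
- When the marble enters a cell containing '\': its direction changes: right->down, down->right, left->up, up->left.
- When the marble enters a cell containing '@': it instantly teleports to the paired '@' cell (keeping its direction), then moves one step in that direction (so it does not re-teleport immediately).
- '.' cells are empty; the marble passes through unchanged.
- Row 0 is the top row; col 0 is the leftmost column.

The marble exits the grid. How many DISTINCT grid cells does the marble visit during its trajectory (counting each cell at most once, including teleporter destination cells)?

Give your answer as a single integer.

Answer: 6

Derivation:
Step 1: enter (5,3), '.' pass, move up to (4,3)
Step 2: enter (4,3), '.' pass, move up to (3,3)
Step 3: enter (3,3), '.' pass, move up to (2,3)
Step 4: enter (2,3), '.' pass, move up to (1,3)
Step 5: enter (1,3), '.' pass, move up to (0,3)
Step 6: enter (0,3), '.' pass, move up to (-1,3)
Step 7: at (-1,3) — EXIT via top edge, pos 3
Distinct cells visited: 6 (path length 6)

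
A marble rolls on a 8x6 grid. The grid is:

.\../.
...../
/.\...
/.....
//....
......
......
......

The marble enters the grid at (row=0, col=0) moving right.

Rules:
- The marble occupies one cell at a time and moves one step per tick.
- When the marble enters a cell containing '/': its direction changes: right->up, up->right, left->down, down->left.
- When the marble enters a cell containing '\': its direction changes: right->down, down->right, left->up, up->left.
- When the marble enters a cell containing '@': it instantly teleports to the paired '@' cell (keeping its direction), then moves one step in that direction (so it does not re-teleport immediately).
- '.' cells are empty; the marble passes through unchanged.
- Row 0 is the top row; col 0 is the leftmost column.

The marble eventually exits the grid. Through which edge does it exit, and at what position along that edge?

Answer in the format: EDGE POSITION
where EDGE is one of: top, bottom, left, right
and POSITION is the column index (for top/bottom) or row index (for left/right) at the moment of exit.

Answer: bottom 0

Derivation:
Step 1: enter (0,0), '.' pass, move right to (0,1)
Step 2: enter (0,1), '\' deflects right->down, move down to (1,1)
Step 3: enter (1,1), '.' pass, move down to (2,1)
Step 4: enter (2,1), '.' pass, move down to (3,1)
Step 5: enter (3,1), '.' pass, move down to (4,1)
Step 6: enter (4,1), '/' deflects down->left, move left to (4,0)
Step 7: enter (4,0), '/' deflects left->down, move down to (5,0)
Step 8: enter (5,0), '.' pass, move down to (6,0)
Step 9: enter (6,0), '.' pass, move down to (7,0)
Step 10: enter (7,0), '.' pass, move down to (8,0)
Step 11: at (8,0) — EXIT via bottom edge, pos 0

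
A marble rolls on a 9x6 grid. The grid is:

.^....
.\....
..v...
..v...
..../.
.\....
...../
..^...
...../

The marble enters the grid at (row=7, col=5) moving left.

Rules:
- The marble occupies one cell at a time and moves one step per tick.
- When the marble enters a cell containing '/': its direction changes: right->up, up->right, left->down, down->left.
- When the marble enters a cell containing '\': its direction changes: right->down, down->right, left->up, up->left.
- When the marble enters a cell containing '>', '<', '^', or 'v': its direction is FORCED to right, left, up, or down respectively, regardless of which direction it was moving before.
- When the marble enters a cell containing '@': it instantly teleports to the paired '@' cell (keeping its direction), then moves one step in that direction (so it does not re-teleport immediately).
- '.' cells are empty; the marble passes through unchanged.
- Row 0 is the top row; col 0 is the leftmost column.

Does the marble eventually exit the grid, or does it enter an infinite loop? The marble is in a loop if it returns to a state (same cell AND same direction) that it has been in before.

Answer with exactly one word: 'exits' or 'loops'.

Answer: loops

Derivation:
Step 1: enter (7,5), '.' pass, move left to (7,4)
Step 2: enter (7,4), '.' pass, move left to (7,3)
Step 3: enter (7,3), '.' pass, move left to (7,2)
Step 4: enter (7,2), '^' forces left->up, move up to (6,2)
Step 5: enter (6,2), '.' pass, move up to (5,2)
Step 6: enter (5,2), '.' pass, move up to (4,2)
Step 7: enter (4,2), '.' pass, move up to (3,2)
Step 8: enter (3,2), 'v' forces up->down, move down to (4,2)
Step 9: enter (4,2), '.' pass, move down to (5,2)
Step 10: enter (5,2), '.' pass, move down to (6,2)
Step 11: enter (6,2), '.' pass, move down to (7,2)
Step 12: enter (7,2), '^' forces down->up, move up to (6,2)
Step 13: at (6,2) dir=up — LOOP DETECTED (seen before)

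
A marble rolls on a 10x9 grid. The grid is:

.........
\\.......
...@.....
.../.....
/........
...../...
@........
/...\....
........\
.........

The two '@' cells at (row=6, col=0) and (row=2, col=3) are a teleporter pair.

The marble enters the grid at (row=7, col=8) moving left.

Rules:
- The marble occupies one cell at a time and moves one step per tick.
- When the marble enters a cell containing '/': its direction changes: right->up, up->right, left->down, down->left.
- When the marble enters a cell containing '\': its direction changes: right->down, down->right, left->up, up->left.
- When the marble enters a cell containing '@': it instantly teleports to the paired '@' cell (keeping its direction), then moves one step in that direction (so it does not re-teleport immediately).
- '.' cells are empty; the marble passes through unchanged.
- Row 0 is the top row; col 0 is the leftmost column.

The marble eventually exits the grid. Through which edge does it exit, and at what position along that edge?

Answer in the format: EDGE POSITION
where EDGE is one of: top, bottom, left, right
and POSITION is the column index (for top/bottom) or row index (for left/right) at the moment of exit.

Answer: top 4

Derivation:
Step 1: enter (7,8), '.' pass, move left to (7,7)
Step 2: enter (7,7), '.' pass, move left to (7,6)
Step 3: enter (7,6), '.' pass, move left to (7,5)
Step 4: enter (7,5), '.' pass, move left to (7,4)
Step 5: enter (7,4), '\' deflects left->up, move up to (6,4)
Step 6: enter (6,4), '.' pass, move up to (5,4)
Step 7: enter (5,4), '.' pass, move up to (4,4)
Step 8: enter (4,4), '.' pass, move up to (3,4)
Step 9: enter (3,4), '.' pass, move up to (2,4)
Step 10: enter (2,4), '.' pass, move up to (1,4)
Step 11: enter (1,4), '.' pass, move up to (0,4)
Step 12: enter (0,4), '.' pass, move up to (-1,4)
Step 13: at (-1,4) — EXIT via top edge, pos 4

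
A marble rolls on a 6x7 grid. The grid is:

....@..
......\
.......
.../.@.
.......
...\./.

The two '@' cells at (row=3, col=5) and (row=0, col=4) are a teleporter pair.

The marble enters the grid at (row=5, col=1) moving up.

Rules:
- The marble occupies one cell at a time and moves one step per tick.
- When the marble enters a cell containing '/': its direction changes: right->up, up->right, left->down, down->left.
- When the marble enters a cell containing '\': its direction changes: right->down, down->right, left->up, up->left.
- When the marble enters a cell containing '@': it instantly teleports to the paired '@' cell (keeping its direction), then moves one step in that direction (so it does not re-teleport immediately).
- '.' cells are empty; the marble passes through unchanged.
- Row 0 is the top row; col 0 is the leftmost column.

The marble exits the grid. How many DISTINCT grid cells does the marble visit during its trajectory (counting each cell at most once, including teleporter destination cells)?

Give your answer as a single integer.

Answer: 6

Derivation:
Step 1: enter (5,1), '.' pass, move up to (4,1)
Step 2: enter (4,1), '.' pass, move up to (3,1)
Step 3: enter (3,1), '.' pass, move up to (2,1)
Step 4: enter (2,1), '.' pass, move up to (1,1)
Step 5: enter (1,1), '.' pass, move up to (0,1)
Step 6: enter (0,1), '.' pass, move up to (-1,1)
Step 7: at (-1,1) — EXIT via top edge, pos 1
Distinct cells visited: 6 (path length 6)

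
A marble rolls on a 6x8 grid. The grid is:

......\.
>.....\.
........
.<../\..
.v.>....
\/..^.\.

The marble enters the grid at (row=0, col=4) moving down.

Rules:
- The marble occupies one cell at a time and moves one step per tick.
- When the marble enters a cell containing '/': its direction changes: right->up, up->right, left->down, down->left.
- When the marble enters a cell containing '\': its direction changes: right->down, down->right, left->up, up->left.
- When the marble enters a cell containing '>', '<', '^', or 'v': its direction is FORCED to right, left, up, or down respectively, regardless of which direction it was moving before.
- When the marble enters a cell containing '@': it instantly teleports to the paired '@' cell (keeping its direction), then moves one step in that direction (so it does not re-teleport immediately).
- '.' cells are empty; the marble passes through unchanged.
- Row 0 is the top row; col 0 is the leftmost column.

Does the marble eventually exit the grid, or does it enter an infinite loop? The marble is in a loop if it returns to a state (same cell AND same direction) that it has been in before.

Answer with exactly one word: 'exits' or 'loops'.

Step 1: enter (0,4), '.' pass, move down to (1,4)
Step 2: enter (1,4), '.' pass, move down to (2,4)
Step 3: enter (2,4), '.' pass, move down to (3,4)
Step 4: enter (3,4), '/' deflects down->left, move left to (3,3)
Step 5: enter (3,3), '.' pass, move left to (3,2)
Step 6: enter (3,2), '.' pass, move left to (3,1)
Step 7: enter (3,1), '<' forces left->left, move left to (3,0)
Step 8: enter (3,0), '.' pass, move left to (3,-1)
Step 9: at (3,-1) — EXIT via left edge, pos 3

Answer: exits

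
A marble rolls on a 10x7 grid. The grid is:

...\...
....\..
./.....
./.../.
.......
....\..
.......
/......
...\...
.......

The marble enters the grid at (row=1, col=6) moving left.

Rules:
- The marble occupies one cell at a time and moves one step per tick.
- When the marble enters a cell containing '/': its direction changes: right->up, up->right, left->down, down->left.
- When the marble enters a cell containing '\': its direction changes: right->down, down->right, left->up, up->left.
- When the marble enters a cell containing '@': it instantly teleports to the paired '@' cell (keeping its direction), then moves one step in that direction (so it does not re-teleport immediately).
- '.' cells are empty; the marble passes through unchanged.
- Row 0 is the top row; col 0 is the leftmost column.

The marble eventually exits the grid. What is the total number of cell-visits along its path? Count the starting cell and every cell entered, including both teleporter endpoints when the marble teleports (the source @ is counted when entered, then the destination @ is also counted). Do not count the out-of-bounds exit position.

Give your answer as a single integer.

Answer: 4

Derivation:
Step 1: enter (1,6), '.' pass, move left to (1,5)
Step 2: enter (1,5), '.' pass, move left to (1,4)
Step 3: enter (1,4), '\' deflects left->up, move up to (0,4)
Step 4: enter (0,4), '.' pass, move up to (-1,4)
Step 5: at (-1,4) — EXIT via top edge, pos 4
Path length (cell visits): 4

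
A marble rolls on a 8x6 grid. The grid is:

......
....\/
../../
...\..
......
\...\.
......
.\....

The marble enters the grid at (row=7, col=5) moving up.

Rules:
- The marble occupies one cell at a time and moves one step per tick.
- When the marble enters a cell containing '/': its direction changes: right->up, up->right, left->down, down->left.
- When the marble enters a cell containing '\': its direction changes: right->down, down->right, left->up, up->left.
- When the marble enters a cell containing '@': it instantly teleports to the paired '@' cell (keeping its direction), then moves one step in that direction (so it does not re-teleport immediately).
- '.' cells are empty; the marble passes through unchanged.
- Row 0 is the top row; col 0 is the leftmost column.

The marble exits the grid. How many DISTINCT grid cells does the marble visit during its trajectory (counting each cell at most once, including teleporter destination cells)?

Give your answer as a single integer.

Answer: 6

Derivation:
Step 1: enter (7,5), '.' pass, move up to (6,5)
Step 2: enter (6,5), '.' pass, move up to (5,5)
Step 3: enter (5,5), '.' pass, move up to (4,5)
Step 4: enter (4,5), '.' pass, move up to (3,5)
Step 5: enter (3,5), '.' pass, move up to (2,5)
Step 6: enter (2,5), '/' deflects up->right, move right to (2,6)
Step 7: at (2,6) — EXIT via right edge, pos 2
Distinct cells visited: 6 (path length 6)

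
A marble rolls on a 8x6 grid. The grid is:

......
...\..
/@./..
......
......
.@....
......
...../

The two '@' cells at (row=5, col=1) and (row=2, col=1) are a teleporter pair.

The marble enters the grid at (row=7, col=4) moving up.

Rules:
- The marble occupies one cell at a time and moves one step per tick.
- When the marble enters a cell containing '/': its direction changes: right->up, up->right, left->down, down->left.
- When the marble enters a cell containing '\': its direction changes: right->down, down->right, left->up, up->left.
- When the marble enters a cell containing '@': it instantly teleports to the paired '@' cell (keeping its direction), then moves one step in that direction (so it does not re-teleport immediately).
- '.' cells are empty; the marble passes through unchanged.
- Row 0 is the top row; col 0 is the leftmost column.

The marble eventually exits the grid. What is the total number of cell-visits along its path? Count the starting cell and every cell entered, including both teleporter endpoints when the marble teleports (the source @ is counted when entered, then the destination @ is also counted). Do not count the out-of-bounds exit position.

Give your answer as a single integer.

Step 1: enter (7,4), '.' pass, move up to (6,4)
Step 2: enter (6,4), '.' pass, move up to (5,4)
Step 3: enter (5,4), '.' pass, move up to (4,4)
Step 4: enter (4,4), '.' pass, move up to (3,4)
Step 5: enter (3,4), '.' pass, move up to (2,4)
Step 6: enter (2,4), '.' pass, move up to (1,4)
Step 7: enter (1,4), '.' pass, move up to (0,4)
Step 8: enter (0,4), '.' pass, move up to (-1,4)
Step 9: at (-1,4) — EXIT via top edge, pos 4
Path length (cell visits): 8

Answer: 8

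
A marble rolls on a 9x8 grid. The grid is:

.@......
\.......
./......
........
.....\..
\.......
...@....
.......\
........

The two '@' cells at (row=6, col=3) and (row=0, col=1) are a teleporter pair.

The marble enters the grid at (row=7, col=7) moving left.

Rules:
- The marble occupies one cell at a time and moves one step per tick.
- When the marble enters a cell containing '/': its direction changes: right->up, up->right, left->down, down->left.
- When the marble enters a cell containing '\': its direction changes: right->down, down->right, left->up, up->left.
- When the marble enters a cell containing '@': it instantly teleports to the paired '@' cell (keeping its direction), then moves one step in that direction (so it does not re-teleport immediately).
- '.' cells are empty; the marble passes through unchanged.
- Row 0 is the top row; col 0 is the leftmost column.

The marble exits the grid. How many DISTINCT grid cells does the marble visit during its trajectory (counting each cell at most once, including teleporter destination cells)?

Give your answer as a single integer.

Answer: 8

Derivation:
Step 1: enter (7,7), '\' deflects left->up, move up to (6,7)
Step 2: enter (6,7), '.' pass, move up to (5,7)
Step 3: enter (5,7), '.' pass, move up to (4,7)
Step 4: enter (4,7), '.' pass, move up to (3,7)
Step 5: enter (3,7), '.' pass, move up to (2,7)
Step 6: enter (2,7), '.' pass, move up to (1,7)
Step 7: enter (1,7), '.' pass, move up to (0,7)
Step 8: enter (0,7), '.' pass, move up to (-1,7)
Step 9: at (-1,7) — EXIT via top edge, pos 7
Distinct cells visited: 8 (path length 8)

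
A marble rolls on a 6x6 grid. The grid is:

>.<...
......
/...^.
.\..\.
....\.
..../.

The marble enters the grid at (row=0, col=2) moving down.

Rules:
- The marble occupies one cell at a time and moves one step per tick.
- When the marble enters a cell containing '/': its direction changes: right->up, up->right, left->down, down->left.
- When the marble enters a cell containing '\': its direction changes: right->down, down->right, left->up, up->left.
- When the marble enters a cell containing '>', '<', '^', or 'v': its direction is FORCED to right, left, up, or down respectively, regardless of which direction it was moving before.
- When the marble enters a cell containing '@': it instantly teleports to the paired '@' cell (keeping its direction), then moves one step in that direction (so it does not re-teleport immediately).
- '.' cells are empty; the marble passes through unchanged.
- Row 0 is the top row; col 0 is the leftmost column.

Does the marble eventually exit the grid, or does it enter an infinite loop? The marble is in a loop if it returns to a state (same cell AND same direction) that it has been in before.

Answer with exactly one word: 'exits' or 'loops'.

Step 1: enter (0,2), '<' forces down->left, move left to (0,1)
Step 2: enter (0,1), '.' pass, move left to (0,0)
Step 3: enter (0,0), '>' forces left->right, move right to (0,1)
Step 4: enter (0,1), '.' pass, move right to (0,2)
Step 5: enter (0,2), '<' forces right->left, move left to (0,1)
Step 6: at (0,1) dir=left — LOOP DETECTED (seen before)

Answer: loops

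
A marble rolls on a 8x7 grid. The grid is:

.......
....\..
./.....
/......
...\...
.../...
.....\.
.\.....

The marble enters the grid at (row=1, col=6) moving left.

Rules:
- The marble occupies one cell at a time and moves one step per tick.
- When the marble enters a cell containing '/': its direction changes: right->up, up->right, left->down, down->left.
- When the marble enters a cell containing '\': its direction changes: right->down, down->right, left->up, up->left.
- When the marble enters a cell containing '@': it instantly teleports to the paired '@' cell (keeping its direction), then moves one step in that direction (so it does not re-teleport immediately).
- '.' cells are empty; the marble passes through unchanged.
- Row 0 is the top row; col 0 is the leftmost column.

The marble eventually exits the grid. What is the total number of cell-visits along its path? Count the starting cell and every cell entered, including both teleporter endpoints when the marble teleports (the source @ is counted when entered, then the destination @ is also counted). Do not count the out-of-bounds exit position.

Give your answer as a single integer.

Answer: 4

Derivation:
Step 1: enter (1,6), '.' pass, move left to (1,5)
Step 2: enter (1,5), '.' pass, move left to (1,4)
Step 3: enter (1,4), '\' deflects left->up, move up to (0,4)
Step 4: enter (0,4), '.' pass, move up to (-1,4)
Step 5: at (-1,4) — EXIT via top edge, pos 4
Path length (cell visits): 4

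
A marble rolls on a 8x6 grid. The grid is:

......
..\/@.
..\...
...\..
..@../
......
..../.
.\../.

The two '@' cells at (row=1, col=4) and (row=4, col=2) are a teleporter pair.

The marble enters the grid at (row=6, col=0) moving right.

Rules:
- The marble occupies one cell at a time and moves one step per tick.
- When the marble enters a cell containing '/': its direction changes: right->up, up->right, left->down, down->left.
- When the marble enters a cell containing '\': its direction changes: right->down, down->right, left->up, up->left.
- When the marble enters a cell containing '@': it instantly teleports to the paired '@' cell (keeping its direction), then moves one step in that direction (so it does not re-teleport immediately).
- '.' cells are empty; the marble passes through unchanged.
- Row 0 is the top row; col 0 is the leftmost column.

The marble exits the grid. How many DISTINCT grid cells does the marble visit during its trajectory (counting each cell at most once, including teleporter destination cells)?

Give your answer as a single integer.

Answer: 15

Derivation:
Step 1: enter (6,0), '.' pass, move right to (6,1)
Step 2: enter (6,1), '.' pass, move right to (6,2)
Step 3: enter (6,2), '.' pass, move right to (6,3)
Step 4: enter (6,3), '.' pass, move right to (6,4)
Step 5: enter (6,4), '/' deflects right->up, move up to (5,4)
Step 6: enter (5,4), '.' pass, move up to (4,4)
Step 7: enter (4,4), '.' pass, move up to (3,4)
Step 8: enter (3,4), '.' pass, move up to (2,4)
Step 9: enter (2,4), '.' pass, move up to (1,4)
Step 10: enter (1,4), '@' teleport (1,4)->(4,2), also enter (4,2), move up to (3,2)
Step 11: enter (3,2), '.' pass, move up to (2,2)
Step 12: enter (2,2), '\' deflects up->left, move left to (2,1)
Step 13: enter (2,1), '.' pass, move left to (2,0)
Step 14: enter (2,0), '.' pass, move left to (2,-1)
Step 15: at (2,-1) — EXIT via left edge, pos 2
Distinct cells visited: 15 (path length 15)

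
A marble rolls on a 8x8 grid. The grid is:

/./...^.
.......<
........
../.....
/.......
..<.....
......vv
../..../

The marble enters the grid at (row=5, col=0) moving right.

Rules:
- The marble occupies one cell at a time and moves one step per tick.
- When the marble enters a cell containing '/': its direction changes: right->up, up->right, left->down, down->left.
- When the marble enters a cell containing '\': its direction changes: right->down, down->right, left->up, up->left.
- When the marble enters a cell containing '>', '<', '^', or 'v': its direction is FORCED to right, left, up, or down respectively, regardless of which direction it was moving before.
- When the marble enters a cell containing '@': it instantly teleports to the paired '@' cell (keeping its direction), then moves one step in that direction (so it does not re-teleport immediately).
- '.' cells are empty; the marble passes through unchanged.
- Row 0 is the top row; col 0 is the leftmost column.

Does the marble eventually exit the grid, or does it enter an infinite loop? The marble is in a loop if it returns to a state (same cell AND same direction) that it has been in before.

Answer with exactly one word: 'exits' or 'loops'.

Answer: exits

Derivation:
Step 1: enter (5,0), '.' pass, move right to (5,1)
Step 2: enter (5,1), '.' pass, move right to (5,2)
Step 3: enter (5,2), '<' forces right->left, move left to (5,1)
Step 4: enter (5,1), '.' pass, move left to (5,0)
Step 5: enter (5,0), '.' pass, move left to (5,-1)
Step 6: at (5,-1) — EXIT via left edge, pos 5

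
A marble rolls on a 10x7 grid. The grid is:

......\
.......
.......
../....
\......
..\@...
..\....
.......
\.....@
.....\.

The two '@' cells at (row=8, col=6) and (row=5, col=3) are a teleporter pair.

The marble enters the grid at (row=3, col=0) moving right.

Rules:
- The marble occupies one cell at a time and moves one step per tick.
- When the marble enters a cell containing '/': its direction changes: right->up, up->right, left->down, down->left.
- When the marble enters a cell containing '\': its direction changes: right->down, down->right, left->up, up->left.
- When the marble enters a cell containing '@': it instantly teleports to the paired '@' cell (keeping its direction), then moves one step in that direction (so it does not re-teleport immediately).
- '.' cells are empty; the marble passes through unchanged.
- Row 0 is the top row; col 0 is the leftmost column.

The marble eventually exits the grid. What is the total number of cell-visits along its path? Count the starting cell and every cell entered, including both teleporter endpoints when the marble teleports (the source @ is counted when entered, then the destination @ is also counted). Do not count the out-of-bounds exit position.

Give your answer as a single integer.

Step 1: enter (3,0), '.' pass, move right to (3,1)
Step 2: enter (3,1), '.' pass, move right to (3,2)
Step 3: enter (3,2), '/' deflects right->up, move up to (2,2)
Step 4: enter (2,2), '.' pass, move up to (1,2)
Step 5: enter (1,2), '.' pass, move up to (0,2)
Step 6: enter (0,2), '.' pass, move up to (-1,2)
Step 7: at (-1,2) — EXIT via top edge, pos 2
Path length (cell visits): 6

Answer: 6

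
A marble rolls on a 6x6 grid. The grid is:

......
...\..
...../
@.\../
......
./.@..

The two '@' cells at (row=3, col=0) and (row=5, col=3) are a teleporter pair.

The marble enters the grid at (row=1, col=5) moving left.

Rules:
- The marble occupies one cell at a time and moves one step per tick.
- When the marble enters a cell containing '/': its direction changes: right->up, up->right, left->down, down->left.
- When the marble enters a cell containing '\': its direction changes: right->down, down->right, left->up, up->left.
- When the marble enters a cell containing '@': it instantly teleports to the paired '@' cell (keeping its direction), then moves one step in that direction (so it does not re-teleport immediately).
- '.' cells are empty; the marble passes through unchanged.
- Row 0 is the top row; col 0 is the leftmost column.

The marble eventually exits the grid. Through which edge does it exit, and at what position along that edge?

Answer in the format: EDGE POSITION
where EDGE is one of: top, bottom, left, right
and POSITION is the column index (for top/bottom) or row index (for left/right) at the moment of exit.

Answer: top 3

Derivation:
Step 1: enter (1,5), '.' pass, move left to (1,4)
Step 2: enter (1,4), '.' pass, move left to (1,3)
Step 3: enter (1,3), '\' deflects left->up, move up to (0,3)
Step 4: enter (0,3), '.' pass, move up to (-1,3)
Step 5: at (-1,3) — EXIT via top edge, pos 3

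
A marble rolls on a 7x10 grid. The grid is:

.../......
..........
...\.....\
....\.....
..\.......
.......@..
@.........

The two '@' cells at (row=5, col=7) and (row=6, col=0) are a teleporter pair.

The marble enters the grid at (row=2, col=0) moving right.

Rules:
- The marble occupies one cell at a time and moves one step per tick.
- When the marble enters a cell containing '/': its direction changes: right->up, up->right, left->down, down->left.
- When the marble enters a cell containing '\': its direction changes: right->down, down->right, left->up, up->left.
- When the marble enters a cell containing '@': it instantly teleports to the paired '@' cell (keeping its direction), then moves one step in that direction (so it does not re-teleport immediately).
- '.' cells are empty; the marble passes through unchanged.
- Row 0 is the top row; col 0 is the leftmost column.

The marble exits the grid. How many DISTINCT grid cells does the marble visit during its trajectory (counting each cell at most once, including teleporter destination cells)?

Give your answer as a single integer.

Answer: 8

Derivation:
Step 1: enter (2,0), '.' pass, move right to (2,1)
Step 2: enter (2,1), '.' pass, move right to (2,2)
Step 3: enter (2,2), '.' pass, move right to (2,3)
Step 4: enter (2,3), '\' deflects right->down, move down to (3,3)
Step 5: enter (3,3), '.' pass, move down to (4,3)
Step 6: enter (4,3), '.' pass, move down to (5,3)
Step 7: enter (5,3), '.' pass, move down to (6,3)
Step 8: enter (6,3), '.' pass, move down to (7,3)
Step 9: at (7,3) — EXIT via bottom edge, pos 3
Distinct cells visited: 8 (path length 8)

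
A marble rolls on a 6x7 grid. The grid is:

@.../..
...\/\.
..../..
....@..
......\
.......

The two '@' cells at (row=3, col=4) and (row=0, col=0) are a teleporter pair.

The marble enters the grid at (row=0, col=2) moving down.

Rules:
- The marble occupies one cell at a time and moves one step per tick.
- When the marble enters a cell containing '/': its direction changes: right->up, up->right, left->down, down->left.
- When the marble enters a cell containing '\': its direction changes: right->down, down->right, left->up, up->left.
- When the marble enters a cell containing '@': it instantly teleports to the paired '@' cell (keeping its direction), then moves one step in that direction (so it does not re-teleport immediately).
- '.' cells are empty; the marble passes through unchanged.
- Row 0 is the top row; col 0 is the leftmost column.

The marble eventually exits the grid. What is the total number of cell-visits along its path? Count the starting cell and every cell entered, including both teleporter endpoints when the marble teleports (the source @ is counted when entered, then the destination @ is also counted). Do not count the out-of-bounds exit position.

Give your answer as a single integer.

Step 1: enter (0,2), '.' pass, move down to (1,2)
Step 2: enter (1,2), '.' pass, move down to (2,2)
Step 3: enter (2,2), '.' pass, move down to (3,2)
Step 4: enter (3,2), '.' pass, move down to (4,2)
Step 5: enter (4,2), '.' pass, move down to (5,2)
Step 6: enter (5,2), '.' pass, move down to (6,2)
Step 7: at (6,2) — EXIT via bottom edge, pos 2
Path length (cell visits): 6

Answer: 6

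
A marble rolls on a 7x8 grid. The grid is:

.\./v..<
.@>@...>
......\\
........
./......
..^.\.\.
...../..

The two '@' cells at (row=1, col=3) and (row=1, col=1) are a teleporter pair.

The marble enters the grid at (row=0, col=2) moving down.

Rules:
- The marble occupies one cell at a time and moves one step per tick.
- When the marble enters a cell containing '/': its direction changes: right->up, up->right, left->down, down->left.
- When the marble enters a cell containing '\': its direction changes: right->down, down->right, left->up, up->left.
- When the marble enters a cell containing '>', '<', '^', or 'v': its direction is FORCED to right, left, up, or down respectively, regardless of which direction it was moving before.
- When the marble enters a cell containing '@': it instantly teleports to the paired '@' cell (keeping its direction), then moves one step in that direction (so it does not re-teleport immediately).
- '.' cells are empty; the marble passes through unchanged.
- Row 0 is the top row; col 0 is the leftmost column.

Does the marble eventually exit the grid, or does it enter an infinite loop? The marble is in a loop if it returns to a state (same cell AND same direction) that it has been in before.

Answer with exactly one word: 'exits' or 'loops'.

Step 1: enter (0,2), '.' pass, move down to (1,2)
Step 2: enter (1,2), '>' forces down->right, move right to (1,3)
Step 3: enter (1,3), '@' teleport (1,3)->(1,1), also enter (1,1), move right to (1,2)
Step 4: enter (1,2), '>' forces right->right, move right to (1,3)
Step 5: at (1,3) dir=right — LOOP DETECTED (seen before)

Answer: loops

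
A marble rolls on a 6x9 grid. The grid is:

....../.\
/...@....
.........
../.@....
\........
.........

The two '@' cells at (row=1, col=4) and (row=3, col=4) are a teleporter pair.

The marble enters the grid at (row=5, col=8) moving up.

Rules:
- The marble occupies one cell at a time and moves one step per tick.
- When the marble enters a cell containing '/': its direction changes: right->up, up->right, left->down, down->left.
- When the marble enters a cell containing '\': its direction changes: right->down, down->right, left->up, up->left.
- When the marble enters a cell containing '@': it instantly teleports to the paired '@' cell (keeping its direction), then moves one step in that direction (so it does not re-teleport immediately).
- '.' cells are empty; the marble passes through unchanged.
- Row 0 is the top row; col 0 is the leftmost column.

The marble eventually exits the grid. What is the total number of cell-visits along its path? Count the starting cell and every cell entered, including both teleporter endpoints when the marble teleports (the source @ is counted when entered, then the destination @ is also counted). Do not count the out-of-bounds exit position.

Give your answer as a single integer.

Answer: 13

Derivation:
Step 1: enter (5,8), '.' pass, move up to (4,8)
Step 2: enter (4,8), '.' pass, move up to (3,8)
Step 3: enter (3,8), '.' pass, move up to (2,8)
Step 4: enter (2,8), '.' pass, move up to (1,8)
Step 5: enter (1,8), '.' pass, move up to (0,8)
Step 6: enter (0,8), '\' deflects up->left, move left to (0,7)
Step 7: enter (0,7), '.' pass, move left to (0,6)
Step 8: enter (0,6), '/' deflects left->down, move down to (1,6)
Step 9: enter (1,6), '.' pass, move down to (2,6)
Step 10: enter (2,6), '.' pass, move down to (3,6)
Step 11: enter (3,6), '.' pass, move down to (4,6)
Step 12: enter (4,6), '.' pass, move down to (5,6)
Step 13: enter (5,6), '.' pass, move down to (6,6)
Step 14: at (6,6) — EXIT via bottom edge, pos 6
Path length (cell visits): 13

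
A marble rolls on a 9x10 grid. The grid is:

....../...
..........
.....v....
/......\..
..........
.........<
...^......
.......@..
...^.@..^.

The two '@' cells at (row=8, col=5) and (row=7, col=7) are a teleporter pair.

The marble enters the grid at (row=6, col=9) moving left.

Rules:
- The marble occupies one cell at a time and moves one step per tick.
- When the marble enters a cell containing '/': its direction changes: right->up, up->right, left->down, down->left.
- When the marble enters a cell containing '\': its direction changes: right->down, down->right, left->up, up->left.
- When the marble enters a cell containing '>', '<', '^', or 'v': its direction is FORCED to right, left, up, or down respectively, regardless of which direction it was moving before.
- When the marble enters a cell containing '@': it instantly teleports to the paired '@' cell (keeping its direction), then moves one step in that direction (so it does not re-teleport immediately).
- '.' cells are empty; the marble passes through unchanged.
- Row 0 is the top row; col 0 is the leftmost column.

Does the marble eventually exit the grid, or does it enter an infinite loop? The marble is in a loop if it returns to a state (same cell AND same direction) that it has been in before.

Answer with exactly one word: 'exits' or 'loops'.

Step 1: enter (6,9), '.' pass, move left to (6,8)
Step 2: enter (6,8), '.' pass, move left to (6,7)
Step 3: enter (6,7), '.' pass, move left to (6,6)
Step 4: enter (6,6), '.' pass, move left to (6,5)
Step 5: enter (6,5), '.' pass, move left to (6,4)
Step 6: enter (6,4), '.' pass, move left to (6,3)
Step 7: enter (6,3), '^' forces left->up, move up to (5,3)
Step 8: enter (5,3), '.' pass, move up to (4,3)
Step 9: enter (4,3), '.' pass, move up to (3,3)
Step 10: enter (3,3), '.' pass, move up to (2,3)
Step 11: enter (2,3), '.' pass, move up to (1,3)
Step 12: enter (1,3), '.' pass, move up to (0,3)
Step 13: enter (0,3), '.' pass, move up to (-1,3)
Step 14: at (-1,3) — EXIT via top edge, pos 3

Answer: exits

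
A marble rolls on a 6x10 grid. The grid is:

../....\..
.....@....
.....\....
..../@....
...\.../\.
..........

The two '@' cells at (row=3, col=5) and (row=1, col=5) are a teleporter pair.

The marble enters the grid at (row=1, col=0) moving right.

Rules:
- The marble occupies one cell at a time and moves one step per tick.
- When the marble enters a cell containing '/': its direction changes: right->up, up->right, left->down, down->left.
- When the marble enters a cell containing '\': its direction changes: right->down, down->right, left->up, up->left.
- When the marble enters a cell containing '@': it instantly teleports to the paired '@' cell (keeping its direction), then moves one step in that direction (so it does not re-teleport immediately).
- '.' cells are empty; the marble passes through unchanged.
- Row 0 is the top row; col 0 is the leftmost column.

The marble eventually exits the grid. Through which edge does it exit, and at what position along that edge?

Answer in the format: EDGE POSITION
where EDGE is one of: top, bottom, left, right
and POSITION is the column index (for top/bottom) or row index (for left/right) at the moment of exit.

Step 1: enter (1,0), '.' pass, move right to (1,1)
Step 2: enter (1,1), '.' pass, move right to (1,2)
Step 3: enter (1,2), '.' pass, move right to (1,3)
Step 4: enter (1,3), '.' pass, move right to (1,4)
Step 5: enter (1,4), '.' pass, move right to (1,5)
Step 6: enter (1,5), '@' teleport (1,5)->(3,5), also enter (3,5), move right to (3,6)
Step 7: enter (3,6), '.' pass, move right to (3,7)
Step 8: enter (3,7), '.' pass, move right to (3,8)
Step 9: enter (3,8), '.' pass, move right to (3,9)
Step 10: enter (3,9), '.' pass, move right to (3,10)
Step 11: at (3,10) — EXIT via right edge, pos 3

Answer: right 3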